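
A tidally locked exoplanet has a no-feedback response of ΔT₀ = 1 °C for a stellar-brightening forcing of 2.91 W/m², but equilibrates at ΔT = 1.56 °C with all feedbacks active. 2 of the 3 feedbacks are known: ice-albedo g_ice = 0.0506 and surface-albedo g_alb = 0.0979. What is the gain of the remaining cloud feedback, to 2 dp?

Amplification A = ΔT/ΔT₀ = 1.56/1 = 1.56.
Total gain g = 1 − 1/A = 1 − 1/1.56 = 0.359.
Known gains sum to 0.0506 + 0.0979 = 0.1485.
g_cld = 0.359 − 0.1485 = 0.21.

0.21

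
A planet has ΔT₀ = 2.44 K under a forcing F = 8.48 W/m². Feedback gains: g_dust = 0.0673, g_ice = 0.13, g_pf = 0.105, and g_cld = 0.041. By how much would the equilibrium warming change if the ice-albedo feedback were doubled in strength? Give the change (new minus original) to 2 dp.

Original: g = 0.3433, ΔT = 2.44/(1−0.3433) = 3.7155 K.
With doubled ice-albedo: g' = 0.4733, ΔT' = 2.44/(1−0.4733) = 4.6326 K.
Change = 4.6326 − 3.7155 = 0.92 K.

0.92 K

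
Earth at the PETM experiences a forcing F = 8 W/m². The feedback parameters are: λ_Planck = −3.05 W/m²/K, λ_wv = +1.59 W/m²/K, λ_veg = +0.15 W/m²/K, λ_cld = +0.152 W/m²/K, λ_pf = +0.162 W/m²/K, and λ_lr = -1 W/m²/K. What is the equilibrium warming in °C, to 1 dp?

Net feedback parameter λ = (−3.05) + (+1.59) + (+0.15) + (+0.152) + (+0.162) + (-1) = -1.996 W/m²/K.
ΔT = −F/λ = −8/(-1.996) = 4.0 °C.

4.0 °C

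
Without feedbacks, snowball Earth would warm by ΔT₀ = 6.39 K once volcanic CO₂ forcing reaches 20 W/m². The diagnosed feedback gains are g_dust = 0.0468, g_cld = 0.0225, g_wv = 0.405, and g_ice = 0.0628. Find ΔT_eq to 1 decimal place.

13.8 K

Total gain g = 0.0468 + 0.0225 + 0.405 + 0.0628 = 0.5371.
Amplification A = 1/(1 − 0.5371) = 2.16.
ΔT = 6.39 × 2.16 = 13.8 K.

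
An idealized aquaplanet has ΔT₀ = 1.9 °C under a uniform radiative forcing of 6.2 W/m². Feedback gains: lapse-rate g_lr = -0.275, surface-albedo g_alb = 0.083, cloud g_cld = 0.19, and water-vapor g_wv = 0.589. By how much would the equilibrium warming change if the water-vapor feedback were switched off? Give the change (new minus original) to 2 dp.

Original: g = 0.587, ΔT = 1.9/(1−0.587) = 4.6005 °C.
Without water-vapor: g' = -0.002, ΔT' = 1.9/(1+0.002) = 1.8962 °C.
Change = 1.8962 − 4.6005 = -2.70 °C.

-2.70 °C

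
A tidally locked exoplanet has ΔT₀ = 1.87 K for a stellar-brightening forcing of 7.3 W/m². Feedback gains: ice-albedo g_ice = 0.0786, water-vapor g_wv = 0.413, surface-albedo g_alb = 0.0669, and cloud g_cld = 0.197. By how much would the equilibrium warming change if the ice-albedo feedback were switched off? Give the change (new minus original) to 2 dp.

Original: g = 0.7555, ΔT = 1.87/(1−0.7555) = 7.6483 K.
Without ice-albedo: g' = 0.6769, ΔT' = 1.87/(1−0.6769) = 5.7877 K.
Change = 5.7877 − 7.6483 = -1.86 K.

-1.86 K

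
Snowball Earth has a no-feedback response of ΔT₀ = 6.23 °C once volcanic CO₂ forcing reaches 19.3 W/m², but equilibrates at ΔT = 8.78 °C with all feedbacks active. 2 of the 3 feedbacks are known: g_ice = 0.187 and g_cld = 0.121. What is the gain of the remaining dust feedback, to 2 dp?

-0.02

Amplification A = ΔT/ΔT₀ = 8.78/6.23 = 1.409.
Total gain g = 1 − 1/A = 1 − 1/1.409 = 0.2903.
Known gains sum to 0.187 + 0.121 = 0.308.
g_dust = 0.2903 − 0.308 = -0.02.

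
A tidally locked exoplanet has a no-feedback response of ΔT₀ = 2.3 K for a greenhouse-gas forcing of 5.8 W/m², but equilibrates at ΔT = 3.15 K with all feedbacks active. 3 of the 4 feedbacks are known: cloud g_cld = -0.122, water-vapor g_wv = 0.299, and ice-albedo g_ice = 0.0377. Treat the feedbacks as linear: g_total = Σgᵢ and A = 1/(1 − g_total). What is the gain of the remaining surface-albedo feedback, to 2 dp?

0.06

Amplification A = ΔT/ΔT₀ = 3.15/2.3 = 1.37.
Total gain g = 1 − 1/A = 1 − 1/1.37 = 0.2701.
Known gains sum to -0.122 + 0.299 + 0.0377 = 0.2147.
g_alb = 0.2701 − 0.2147 = 0.06.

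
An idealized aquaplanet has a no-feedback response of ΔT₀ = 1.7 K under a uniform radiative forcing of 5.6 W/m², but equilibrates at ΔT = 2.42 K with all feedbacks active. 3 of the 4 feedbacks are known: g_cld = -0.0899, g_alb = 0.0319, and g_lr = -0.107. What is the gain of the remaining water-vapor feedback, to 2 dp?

Amplification A = ΔT/ΔT₀ = 2.42/1.7 = 1.424.
Total gain g = 1 − 1/A = 1 − 1/1.424 = 0.2978.
Known gains sum to -0.0899 + 0.0319 − 0.107 = -0.165.
g_wv = 0.2978 + 0.165 = 0.46.

0.46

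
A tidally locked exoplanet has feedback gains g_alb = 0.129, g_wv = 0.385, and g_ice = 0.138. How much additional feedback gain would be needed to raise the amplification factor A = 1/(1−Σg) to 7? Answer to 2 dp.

Current total gain = 0.652.
Target gain for A = 7: g* = 1 − 1/7 = 0.8571.
Additional gain needed = 0.8571 − 0.652 = 0.21.

0.21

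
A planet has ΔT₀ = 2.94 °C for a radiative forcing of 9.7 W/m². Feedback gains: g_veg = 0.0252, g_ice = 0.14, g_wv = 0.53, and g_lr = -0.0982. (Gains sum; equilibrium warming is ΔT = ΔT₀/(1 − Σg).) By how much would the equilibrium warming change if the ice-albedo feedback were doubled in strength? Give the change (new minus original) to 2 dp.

3.88 °C

Original: g = 0.597, ΔT = 2.94/(1−0.597) = 7.2953 °C.
With doubled ice-albedo: g' = 0.737, ΔT' = 2.94/(1−0.737) = 11.1787 °C.
Change = 11.1787 − 7.2953 = 3.88 °C.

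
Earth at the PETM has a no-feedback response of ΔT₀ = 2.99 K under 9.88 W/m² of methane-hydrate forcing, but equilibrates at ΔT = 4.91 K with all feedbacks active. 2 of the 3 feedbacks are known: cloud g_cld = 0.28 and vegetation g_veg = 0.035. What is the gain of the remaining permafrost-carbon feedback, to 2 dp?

0.08

Amplification A = ΔT/ΔT₀ = 4.91/2.99 = 1.642.
Total gain g = 1 − 1/A = 1 − 1/1.642 = 0.391.
Known gains sum to 0.28 + 0.035 = 0.315.
g_pf = 0.391 − 0.315 = 0.08.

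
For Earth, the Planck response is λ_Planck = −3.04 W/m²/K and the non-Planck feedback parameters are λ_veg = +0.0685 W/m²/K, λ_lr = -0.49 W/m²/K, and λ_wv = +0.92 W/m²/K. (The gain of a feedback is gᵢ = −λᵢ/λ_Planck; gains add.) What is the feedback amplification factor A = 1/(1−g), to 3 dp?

Convert to gains: g_veg = 0.0685/3.04 = 0.02253; g_lr = -0.49/3.04 = -0.1612; g_wv = 0.92/3.04 = 0.3026.
Total gain g = 0.16393.
A = 1/(1 − 0.16393) = 1.196.

1.196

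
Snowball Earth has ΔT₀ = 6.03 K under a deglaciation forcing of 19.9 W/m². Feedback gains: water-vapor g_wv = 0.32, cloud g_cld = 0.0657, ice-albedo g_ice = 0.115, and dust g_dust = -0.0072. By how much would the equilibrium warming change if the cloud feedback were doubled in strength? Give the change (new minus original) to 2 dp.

1.77 K

Original: g = 0.4935, ΔT = 6.03/(1−0.4935) = 11.9052 K.
With doubled cloud: g' = 0.5592, ΔT' = 6.03/(1−0.5592) = 13.6797 K.
Change = 13.6797 − 11.9052 = 1.77 K.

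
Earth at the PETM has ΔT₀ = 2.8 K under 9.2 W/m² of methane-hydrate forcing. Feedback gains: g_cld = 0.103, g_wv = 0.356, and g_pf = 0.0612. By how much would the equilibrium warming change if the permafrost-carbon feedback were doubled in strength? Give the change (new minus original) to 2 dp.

0.85 K

Original: g = 0.5202, ΔT = 2.8/(1−0.5202) = 5.8358 K.
With doubled permafrost-carbon: g' = 0.5814, ΔT' = 2.8/(1−0.5814) = 6.6890 K.
Change = 6.6890 − 5.8358 = 0.85 K.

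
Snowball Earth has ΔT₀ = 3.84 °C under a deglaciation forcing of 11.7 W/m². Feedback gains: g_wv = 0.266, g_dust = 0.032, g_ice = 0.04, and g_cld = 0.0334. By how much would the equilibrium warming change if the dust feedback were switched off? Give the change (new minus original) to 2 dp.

Original: g = 0.3714, ΔT = 3.84/(1−0.3714) = 6.1088 °C.
Without dust: g' = 0.3394, ΔT' = 3.84/(1−0.3394) = 5.8129 °C.
Change = 5.8129 − 6.1088 = -0.30 °C.

-0.30 °C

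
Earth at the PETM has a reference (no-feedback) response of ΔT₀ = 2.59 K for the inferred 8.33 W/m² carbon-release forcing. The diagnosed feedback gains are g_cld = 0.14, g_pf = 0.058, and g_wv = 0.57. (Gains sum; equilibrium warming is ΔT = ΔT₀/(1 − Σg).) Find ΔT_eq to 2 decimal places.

Total gain g = 0.14 + 0.058 + 0.57 = 0.768.
Amplification A = 1/(1 − 0.768) = 4.31.
ΔT = 2.59 × 4.31 = 11.16 K.

11.16 K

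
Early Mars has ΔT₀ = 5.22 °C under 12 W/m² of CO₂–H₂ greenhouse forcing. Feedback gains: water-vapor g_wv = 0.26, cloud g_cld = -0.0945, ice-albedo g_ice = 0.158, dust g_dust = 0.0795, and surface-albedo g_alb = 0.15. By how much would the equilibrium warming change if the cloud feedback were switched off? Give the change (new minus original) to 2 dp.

Original: g = 0.553, ΔT = 5.22/(1−0.553) = 11.6779 °C.
Without cloud: g' = 0.6475, ΔT' = 5.22/(1−0.6475) = 14.8085 °C.
Change = 14.8085 − 11.6779 = 3.13 °C.

3.13 °C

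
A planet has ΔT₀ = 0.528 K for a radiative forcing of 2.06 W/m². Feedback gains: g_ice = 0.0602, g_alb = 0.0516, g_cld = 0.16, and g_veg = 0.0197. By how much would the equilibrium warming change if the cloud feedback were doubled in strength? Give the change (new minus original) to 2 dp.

Original: g = 0.2915, ΔT = 0.528/(1−0.2915) = 0.7452 K.
With doubled cloud: g' = 0.4515, ΔT' = 0.528/(1−0.4515) = 0.9626 K.
Change = 0.9626 − 0.7452 = 0.22 K.

0.22 K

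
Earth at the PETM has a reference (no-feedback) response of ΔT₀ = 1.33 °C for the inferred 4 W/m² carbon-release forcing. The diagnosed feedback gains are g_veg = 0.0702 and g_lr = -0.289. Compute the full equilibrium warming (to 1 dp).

1.1 °C

Total gain g = 0.0702 − 0.289 = -0.2188.
Amplification A = 1/(1 + 0.2188) = 0.8205.
ΔT = 1.33 × 0.8205 = 1.1 °C.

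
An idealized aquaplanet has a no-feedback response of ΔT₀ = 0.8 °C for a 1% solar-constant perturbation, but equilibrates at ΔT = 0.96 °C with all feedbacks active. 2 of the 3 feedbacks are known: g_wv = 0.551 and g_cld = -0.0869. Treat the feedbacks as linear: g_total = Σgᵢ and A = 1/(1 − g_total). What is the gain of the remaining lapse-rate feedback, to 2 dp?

Amplification A = ΔT/ΔT₀ = 0.96/0.8 = 1.2.
Total gain g = 1 − 1/A = 1 − 1/1.2 = 0.1667.
Known gains sum to 0.551 − 0.0869 = 0.4641.
g_lr = 0.1667 − 0.4641 = -0.30.

-0.30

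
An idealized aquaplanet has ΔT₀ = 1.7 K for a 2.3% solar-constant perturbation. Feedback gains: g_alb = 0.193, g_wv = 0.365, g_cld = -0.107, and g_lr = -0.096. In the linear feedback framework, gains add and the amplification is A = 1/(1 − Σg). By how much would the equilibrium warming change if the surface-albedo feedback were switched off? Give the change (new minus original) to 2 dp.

Original: g = 0.355, ΔT = 1.7/(1−0.355) = 2.6357 K.
Without surface-albedo: g' = 0.162, ΔT' = 1.7/(1−0.162) = 2.0286 K.
Change = 2.0286 − 2.6357 = -0.61 K.

-0.61 K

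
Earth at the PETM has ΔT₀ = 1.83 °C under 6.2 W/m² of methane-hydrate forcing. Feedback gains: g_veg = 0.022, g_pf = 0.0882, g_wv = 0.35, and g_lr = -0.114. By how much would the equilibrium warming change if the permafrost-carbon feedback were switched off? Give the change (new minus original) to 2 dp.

Original: g = 0.3462, ΔT = 1.83/(1−0.3462) = 2.7990 °C.
Without permafrost-carbon: g' = 0.258, ΔT' = 1.83/(1−0.258) = 2.4663 °C.
Change = 2.4663 − 2.7990 = -0.33 °C.

-0.33 °C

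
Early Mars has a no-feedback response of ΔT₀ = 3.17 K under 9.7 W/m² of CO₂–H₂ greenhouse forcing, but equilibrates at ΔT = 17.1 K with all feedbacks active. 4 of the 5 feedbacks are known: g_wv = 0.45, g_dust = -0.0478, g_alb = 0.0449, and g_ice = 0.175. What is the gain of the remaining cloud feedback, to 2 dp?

Amplification A = ΔT/ΔT₀ = 17.1/3.17 = 5.394.
Total gain g = 1 − 1/A = 1 − 1/5.394 = 0.8146.
Known gains sum to 0.45 − 0.0478 + 0.0449 + 0.175 = 0.6221.
g_cld = 0.8146 − 0.6221 = 0.19.

0.19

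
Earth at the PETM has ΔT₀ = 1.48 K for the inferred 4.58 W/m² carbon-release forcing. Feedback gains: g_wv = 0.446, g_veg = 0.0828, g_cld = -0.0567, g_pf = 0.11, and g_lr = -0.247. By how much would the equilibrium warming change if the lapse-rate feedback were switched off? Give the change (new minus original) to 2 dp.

1.32 K

Original: g = 0.3351, ΔT = 1.48/(1−0.3351) = 2.2259 K.
Without lapse-rate: g' = 0.5821, ΔT' = 1.48/(1−0.5821) = 3.5415 K.
Change = 3.5415 − 2.2259 = 1.32 K.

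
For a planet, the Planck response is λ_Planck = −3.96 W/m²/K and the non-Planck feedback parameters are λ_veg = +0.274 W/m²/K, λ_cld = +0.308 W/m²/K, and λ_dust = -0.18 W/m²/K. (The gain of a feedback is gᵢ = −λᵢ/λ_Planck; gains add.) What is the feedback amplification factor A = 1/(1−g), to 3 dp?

Convert to gains: g_veg = 0.274/3.96 = 0.06919; g_cld = 0.308/3.96 = 0.07778; g_dust = -0.18/3.96 = -0.04545.
Total gain g = 0.10152.
A = 1/(1 − 0.10152) = 1.113.

1.113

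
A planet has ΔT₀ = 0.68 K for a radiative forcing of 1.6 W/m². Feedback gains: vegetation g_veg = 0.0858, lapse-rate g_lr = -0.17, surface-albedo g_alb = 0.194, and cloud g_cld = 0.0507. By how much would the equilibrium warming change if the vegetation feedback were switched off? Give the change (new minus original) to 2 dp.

Original: g = 0.1605, ΔT = 0.68/(1−0.1605) = 0.8100 K.
Without vegetation: g' = 0.0747, ΔT' = 0.68/(1−0.0747) = 0.7349 K.
Change = 0.7349 − 0.8100 = -0.08 K.

-0.08 K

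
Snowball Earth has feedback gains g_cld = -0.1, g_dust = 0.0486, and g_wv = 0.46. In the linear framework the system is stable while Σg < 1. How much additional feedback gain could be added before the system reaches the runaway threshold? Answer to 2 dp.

Current total gain = -0.1 + 0.0486 + 0.46 = 0.4086.
Margin to runaway = 1 − 0.4086 = 0.59.

0.59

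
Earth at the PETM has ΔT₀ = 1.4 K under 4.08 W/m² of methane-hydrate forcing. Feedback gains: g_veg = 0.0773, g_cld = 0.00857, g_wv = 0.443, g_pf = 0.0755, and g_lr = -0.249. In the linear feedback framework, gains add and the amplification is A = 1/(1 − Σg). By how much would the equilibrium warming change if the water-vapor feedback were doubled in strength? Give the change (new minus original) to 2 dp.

4.77 K

Original: g = 0.35537, ΔT = 1.4/(1−0.35537) = 2.1718 K.
With doubled water-vapor: g' = 0.79837, ΔT' = 1.4/(1−0.79837) = 6.9434 K.
Change = 6.9434 − 2.1718 = 4.77 K.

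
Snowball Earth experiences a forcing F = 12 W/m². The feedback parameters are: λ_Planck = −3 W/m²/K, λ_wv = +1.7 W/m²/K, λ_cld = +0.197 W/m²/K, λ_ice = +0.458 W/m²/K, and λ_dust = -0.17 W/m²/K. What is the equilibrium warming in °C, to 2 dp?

Net feedback parameter λ = (−3) + (+1.7) + (+0.197) + (+0.458) + (-0.17) = -0.815 W/m²/K.
ΔT = −F/λ = −12/(-0.815) = 14.72 °C.

14.72 °C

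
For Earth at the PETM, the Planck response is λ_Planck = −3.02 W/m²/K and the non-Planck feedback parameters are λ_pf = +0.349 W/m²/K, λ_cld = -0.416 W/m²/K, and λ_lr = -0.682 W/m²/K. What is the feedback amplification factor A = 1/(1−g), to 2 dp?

0.80

Convert to gains: g_pf = 0.349/3.02 = 0.1156; g_cld = -0.416/3.02 = -0.1377; g_lr = -0.682/3.02 = -0.2258.
Total gain g = -0.2479.
A = 1/(1 + 0.2479) = 0.80.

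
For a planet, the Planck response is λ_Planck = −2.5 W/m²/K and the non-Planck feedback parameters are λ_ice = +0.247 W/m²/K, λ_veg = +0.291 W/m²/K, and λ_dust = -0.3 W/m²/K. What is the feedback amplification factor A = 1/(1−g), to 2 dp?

Convert to gains: g_ice = 0.247/2.5 = 0.0988; g_veg = 0.291/2.5 = 0.1164; g_dust = -0.3/2.5 = -0.12.
Total gain g = 0.0952.
A = 1/(1 − 0.0952) = 1.11.

1.11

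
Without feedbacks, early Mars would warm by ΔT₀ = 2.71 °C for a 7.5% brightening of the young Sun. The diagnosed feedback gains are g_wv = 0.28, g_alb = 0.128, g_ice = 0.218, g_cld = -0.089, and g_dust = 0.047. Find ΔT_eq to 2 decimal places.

6.51 °C

Total gain g = 0.28 + 0.128 + 0.218 − 0.089 + 0.047 = 0.584.
Amplification A = 1/(1 − 0.584) = 2.404.
ΔT = 2.71 × 2.404 = 6.51 °C.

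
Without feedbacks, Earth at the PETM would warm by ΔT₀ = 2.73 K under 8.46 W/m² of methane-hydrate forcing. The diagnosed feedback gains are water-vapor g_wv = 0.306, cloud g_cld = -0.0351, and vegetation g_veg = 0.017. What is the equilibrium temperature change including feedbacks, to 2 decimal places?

3.83 K

Total gain g = 0.306 − 0.0351 + 0.017 = 0.2879.
Amplification A = 1/(1 − 0.2879) = 1.404.
ΔT = 2.73 × 1.404 = 3.83 K.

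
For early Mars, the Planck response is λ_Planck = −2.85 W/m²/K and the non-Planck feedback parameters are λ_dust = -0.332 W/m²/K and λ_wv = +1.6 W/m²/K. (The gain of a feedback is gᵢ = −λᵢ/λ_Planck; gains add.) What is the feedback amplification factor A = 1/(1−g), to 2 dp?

Convert to gains: g_dust = -0.332/2.85 = -0.1165; g_wv = 1.6/2.85 = 0.5614.
Total gain g = 0.4449.
A = 1/(1 − 0.4449) = 1.80.

1.80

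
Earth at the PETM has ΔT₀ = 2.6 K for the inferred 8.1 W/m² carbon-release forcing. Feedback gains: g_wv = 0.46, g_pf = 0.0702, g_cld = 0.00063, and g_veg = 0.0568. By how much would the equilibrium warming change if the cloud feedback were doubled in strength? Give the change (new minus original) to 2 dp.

0.01 K

Original: g = 0.58763, ΔT = 2.6/(1−0.58763) = 6.3050 K.
With doubled cloud: g' = 0.58826, ΔT' = 2.6/(1−0.58826) = 6.3147 K.
Change = 6.3147 − 6.3050 = 0.01 K.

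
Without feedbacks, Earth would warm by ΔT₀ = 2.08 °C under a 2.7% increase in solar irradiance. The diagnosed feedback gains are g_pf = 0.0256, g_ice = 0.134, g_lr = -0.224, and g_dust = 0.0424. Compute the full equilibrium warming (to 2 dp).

Total gain g = 0.0256 + 0.134 − 0.224 + 0.0424 = -0.022.
Amplification A = 1/(1 + 0.022) = 0.9785.
ΔT = 2.08 × 0.9785 = 2.04 °C.

2.04 °C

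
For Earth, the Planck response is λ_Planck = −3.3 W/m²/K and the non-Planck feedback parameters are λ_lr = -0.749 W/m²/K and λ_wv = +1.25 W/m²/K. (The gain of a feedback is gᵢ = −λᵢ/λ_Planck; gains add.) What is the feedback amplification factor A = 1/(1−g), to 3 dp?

Convert to gains: g_lr = -0.749/3.3 = -0.227; g_wv = 1.25/3.3 = 0.3788.
Total gain g = 0.1518.
A = 1/(1 − 0.1518) = 1.179.

1.179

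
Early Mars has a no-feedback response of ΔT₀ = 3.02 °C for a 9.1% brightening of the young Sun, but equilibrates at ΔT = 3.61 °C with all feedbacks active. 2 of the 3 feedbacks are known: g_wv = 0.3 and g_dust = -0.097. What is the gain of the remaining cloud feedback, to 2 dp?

-0.04

Amplification A = ΔT/ΔT₀ = 3.61/3.02 = 1.195.
Total gain g = 1 − 1/A = 1 − 1/1.195 = 0.1632.
Known gains sum to 0.3 − 0.097 = 0.203.
g_cld = 0.1632 − 0.203 = -0.04.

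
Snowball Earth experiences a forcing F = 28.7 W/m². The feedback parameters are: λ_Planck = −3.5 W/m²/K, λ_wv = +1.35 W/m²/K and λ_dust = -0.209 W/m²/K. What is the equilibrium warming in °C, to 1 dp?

12.2 °C

Net feedback parameter λ = (−3.5) + (+1.35) + (-0.209) = -2.359 W/m²/K.
ΔT = −F/λ = −28.7/(-2.359) = 12.2 °C.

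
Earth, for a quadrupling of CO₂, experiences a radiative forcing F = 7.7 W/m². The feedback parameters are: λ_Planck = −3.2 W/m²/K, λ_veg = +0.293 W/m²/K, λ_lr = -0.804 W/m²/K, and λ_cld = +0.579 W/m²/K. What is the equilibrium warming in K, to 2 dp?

Net feedback parameter λ = (−3.2) + (+0.293) + (-0.804) + (+0.579) = -3.132 W/m²/K.
ΔT = −F/λ = −7.7/(-3.132) = 2.46 K.

2.46 K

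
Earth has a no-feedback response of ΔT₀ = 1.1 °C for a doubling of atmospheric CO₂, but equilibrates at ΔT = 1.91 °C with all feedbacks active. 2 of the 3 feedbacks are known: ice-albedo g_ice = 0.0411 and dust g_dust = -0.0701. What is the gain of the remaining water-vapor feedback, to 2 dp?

Amplification A = ΔT/ΔT₀ = 1.91/1.1 = 1.736.
Total gain g = 1 − 1/A = 1 − 1/1.736 = 0.424.
Known gains sum to 0.0411 − 0.0701 = -0.029.
g_wv = 0.424 + 0.029 = 0.45.

0.45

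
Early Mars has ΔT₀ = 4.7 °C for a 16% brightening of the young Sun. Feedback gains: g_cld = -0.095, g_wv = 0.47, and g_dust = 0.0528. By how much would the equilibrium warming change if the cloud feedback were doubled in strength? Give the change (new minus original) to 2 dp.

Original: g = 0.4278, ΔT = 4.7/(1−0.4278) = 8.2139 °C.
With doubled cloud: g' = 0.3328, ΔT' = 4.7/(1−0.3328) = 7.0444 °C.
Change = 7.0444 − 8.2139 = -1.17 °C.

-1.17 °C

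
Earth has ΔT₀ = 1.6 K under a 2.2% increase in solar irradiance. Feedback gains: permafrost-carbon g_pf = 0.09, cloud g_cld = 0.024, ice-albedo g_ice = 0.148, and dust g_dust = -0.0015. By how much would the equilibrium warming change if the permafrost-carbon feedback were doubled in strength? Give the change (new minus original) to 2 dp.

0.30 K

Original: g = 0.2605, ΔT = 1.6/(1−0.2605) = 2.1636 K.
With doubled permafrost-carbon: g' = 0.3505, ΔT' = 1.6/(1−0.3505) = 2.4634 K.
Change = 2.4634 − 2.1636 = 0.30 K.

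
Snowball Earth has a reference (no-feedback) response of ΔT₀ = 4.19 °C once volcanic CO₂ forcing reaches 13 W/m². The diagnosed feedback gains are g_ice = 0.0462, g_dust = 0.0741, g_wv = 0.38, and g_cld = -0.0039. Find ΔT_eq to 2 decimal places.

Total gain g = 0.0462 + 0.0741 + 0.38 − 0.0039 = 0.4964.
Amplification A = 1/(1 − 0.4964) = 1.986.
ΔT = 4.19 × 1.986 = 8.32 °C.

8.32 °C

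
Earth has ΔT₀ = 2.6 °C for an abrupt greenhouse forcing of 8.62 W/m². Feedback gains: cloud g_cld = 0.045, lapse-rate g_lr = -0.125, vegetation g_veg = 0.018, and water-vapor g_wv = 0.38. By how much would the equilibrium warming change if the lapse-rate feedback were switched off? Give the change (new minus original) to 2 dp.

Original: g = 0.318, ΔT = 2.6/(1−0.318) = 3.8123 °C.
Without lapse-rate: g' = 0.443, ΔT' = 2.6/(1−0.443) = 4.6679 °C.
Change = 4.6679 − 3.8123 = 0.86 °C.

0.86 °C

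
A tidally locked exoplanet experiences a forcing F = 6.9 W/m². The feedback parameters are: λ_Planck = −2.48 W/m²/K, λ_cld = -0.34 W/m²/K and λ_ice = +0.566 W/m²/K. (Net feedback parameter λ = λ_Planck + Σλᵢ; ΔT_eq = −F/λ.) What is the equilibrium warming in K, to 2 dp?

Net feedback parameter λ = (−2.48) + (-0.34) + (+0.566) = -2.254 W/m²/K.
ΔT = −F/λ = −6.9/(-2.254) = 3.06 K.

3.06 K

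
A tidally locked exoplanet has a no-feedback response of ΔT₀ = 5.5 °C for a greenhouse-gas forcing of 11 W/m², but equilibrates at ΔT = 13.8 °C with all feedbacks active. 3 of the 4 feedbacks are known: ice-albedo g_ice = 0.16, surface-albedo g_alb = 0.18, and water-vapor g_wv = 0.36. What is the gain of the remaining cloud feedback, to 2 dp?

Amplification A = ΔT/ΔT₀ = 13.8/5.5 = 2.509.
Total gain g = 1 − 1/A = 1 − 1/2.509 = 0.6014.
Known gains sum to 0.16 + 0.18 + 0.36 = 0.7.
g_cld = 0.6014 − 0.7 = -0.10.

-0.10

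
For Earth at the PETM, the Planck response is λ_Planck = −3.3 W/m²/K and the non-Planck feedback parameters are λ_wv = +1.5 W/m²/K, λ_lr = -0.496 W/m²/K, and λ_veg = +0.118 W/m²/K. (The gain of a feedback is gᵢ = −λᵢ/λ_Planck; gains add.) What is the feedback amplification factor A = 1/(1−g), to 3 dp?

1.515

Convert to gains: g_wv = 1.5/3.3 = 0.4545; g_lr = -0.496/3.3 = -0.1503; g_veg = 0.118/3.3 = 0.03576.
Total gain g = 0.33996.
A = 1/(1 − 0.33996) = 1.515.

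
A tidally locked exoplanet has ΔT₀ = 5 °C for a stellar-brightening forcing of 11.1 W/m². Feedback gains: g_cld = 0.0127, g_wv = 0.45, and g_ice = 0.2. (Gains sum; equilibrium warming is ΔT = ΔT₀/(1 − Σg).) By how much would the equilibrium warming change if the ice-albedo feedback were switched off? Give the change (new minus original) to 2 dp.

Original: g = 0.6627, ΔT = 5/(1−0.6627) = 14.8236 °C.
Without ice-albedo: g' = 0.4627, ΔT' = 5/(1−0.4627) = 9.3058 °C.
Change = 9.3058 − 14.8236 = -5.52 °C.

-5.52 °C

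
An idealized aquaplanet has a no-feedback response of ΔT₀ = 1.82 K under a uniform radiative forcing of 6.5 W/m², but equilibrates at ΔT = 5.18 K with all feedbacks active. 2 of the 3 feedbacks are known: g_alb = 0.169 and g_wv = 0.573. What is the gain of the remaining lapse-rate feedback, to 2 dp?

Amplification A = ΔT/ΔT₀ = 5.18/1.82 = 2.846.
Total gain g = 1 − 1/A = 1 − 1/2.846 = 0.6486.
Known gains sum to 0.169 + 0.573 = 0.742.
g_lr = 0.6486 − 0.742 = -0.09.

-0.09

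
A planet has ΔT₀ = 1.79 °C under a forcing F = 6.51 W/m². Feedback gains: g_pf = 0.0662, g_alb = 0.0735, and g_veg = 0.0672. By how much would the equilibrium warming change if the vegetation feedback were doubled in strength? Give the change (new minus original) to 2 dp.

Original: g = 0.2069, ΔT = 1.79/(1−0.2069) = 2.2570 °C.
With doubled vegetation: g' = 0.2741, ΔT' = 1.79/(1−0.2741) = 2.4659 °C.
Change = 2.4659 − 2.2570 = 0.21 °C.

0.21 °C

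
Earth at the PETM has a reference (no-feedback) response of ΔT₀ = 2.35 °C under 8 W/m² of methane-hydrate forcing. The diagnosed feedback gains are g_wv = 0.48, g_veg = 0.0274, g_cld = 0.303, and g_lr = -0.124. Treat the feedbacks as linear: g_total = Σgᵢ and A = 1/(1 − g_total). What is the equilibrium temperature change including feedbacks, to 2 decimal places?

Total gain g = 0.48 + 0.0274 + 0.303 − 0.124 = 0.6864.
Amplification A = 1/(1 − 0.6864) = 3.189.
ΔT = 2.35 × 3.189 = 7.49 °C.

7.49 °C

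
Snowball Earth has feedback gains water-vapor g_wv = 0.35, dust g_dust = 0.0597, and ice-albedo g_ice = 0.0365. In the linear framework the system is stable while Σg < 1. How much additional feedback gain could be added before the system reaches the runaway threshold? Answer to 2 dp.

0.55

Current total gain = 0.35 + 0.0597 + 0.0365 = 0.4462.
Margin to runaway = 1 − 0.4462 = 0.55.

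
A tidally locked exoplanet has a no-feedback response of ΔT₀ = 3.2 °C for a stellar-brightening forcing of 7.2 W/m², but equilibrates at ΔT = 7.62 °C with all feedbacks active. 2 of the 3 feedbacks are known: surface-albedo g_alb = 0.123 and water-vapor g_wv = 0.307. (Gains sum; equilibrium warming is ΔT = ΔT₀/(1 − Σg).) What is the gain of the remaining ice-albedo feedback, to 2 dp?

Amplification A = ΔT/ΔT₀ = 7.62/3.2 = 2.381.
Total gain g = 1 − 1/A = 1 − 1/2.381 = 0.58.
Known gains sum to 0.123 + 0.307 = 0.43.
g_ice = 0.58 − 0.43 = 0.15.

0.15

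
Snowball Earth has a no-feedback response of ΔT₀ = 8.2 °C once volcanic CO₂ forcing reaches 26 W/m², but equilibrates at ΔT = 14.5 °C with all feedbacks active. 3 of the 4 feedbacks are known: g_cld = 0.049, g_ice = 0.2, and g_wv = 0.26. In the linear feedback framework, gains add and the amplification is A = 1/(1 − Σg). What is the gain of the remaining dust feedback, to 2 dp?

-0.07

Amplification A = ΔT/ΔT₀ = 14.5/8.2 = 1.768.
Total gain g = 1 − 1/A = 1 − 1/1.768 = 0.4344.
Known gains sum to 0.049 + 0.2 + 0.26 = 0.509.
g_dust = 0.4344 − 0.509 = -0.07.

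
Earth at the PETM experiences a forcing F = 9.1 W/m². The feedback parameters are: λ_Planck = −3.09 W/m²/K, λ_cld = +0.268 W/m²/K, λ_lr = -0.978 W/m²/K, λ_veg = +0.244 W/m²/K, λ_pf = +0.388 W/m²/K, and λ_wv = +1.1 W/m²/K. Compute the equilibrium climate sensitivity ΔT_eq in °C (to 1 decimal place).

Net feedback parameter λ = (−3.09) + (+0.268) + (-0.978) + (+0.244) + (+0.388) + (+1.1) = -2.068 W/m²/K.
ΔT = −F/λ = −9.1/(-2.068) = 4.4 °C.

4.4 °C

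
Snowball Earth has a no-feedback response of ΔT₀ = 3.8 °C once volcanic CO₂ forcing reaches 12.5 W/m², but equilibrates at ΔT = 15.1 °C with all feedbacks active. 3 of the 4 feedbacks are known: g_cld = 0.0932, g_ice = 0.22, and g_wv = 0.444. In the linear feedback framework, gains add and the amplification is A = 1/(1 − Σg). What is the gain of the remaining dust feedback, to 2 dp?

-0.01

Amplification A = ΔT/ΔT₀ = 15.1/3.8 = 3.974.
Total gain g = 1 − 1/A = 1 − 1/3.974 = 0.7484.
Known gains sum to 0.0932 + 0.22 + 0.444 = 0.7572.
g_dust = 0.7484 − 0.7572 = -0.01.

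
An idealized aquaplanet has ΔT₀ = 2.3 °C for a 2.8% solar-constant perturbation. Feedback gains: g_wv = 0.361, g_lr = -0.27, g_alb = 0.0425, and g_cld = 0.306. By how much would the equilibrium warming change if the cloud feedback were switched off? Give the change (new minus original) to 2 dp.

Original: g = 0.4395, ΔT = 2.3/(1−0.4395) = 4.1035 °C.
Without cloud: g' = 0.1335, ΔT' = 2.3/(1−0.1335) = 2.6544 °C.
Change = 2.6544 − 4.1035 = -1.45 °C.

-1.45 °C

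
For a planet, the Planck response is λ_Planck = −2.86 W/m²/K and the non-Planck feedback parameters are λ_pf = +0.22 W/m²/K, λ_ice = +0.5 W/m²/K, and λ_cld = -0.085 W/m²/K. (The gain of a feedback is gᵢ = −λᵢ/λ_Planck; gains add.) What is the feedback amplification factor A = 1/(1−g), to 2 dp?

1.29

Convert to gains: g_pf = 0.22/2.86 = 0.07692; g_ice = 0.5/2.86 = 0.1748; g_cld = -0.085/2.86 = -0.02972.
Total gain g = 0.222.
A = 1/(1 − 0.222) = 1.29.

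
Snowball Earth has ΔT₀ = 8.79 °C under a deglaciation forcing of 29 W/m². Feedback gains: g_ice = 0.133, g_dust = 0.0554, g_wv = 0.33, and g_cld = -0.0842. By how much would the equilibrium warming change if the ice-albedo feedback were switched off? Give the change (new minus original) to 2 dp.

-2.96 °C

Original: g = 0.4342, ΔT = 8.79/(1−0.4342) = 15.5355 °C.
Without ice-albedo: g' = 0.3012, ΔT' = 8.79/(1−0.3012) = 12.5787 °C.
Change = 12.5787 − 15.5355 = -2.96 °C.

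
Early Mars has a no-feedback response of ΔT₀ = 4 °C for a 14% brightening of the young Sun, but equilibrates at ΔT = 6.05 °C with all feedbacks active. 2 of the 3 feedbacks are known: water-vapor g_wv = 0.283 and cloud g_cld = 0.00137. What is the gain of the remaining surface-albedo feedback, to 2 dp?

Amplification A = ΔT/ΔT₀ = 6.05/4 = 1.512.
Total gain g = 1 − 1/A = 1 − 1/1.512 = 0.3386.
Known gains sum to 0.283 + 0.00137 = 0.28437.
g_alb = 0.3386 − 0.28437 = 0.05.

0.05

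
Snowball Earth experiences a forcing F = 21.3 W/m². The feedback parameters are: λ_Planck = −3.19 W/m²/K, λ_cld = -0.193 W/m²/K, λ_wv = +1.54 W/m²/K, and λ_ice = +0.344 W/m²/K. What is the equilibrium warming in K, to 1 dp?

14.2 K

Net feedback parameter λ = (−3.19) + (-0.193) + (+1.54) + (+0.344) = -1.499 W/m²/K.
ΔT = −F/λ = −21.3/(-1.499) = 14.2 K.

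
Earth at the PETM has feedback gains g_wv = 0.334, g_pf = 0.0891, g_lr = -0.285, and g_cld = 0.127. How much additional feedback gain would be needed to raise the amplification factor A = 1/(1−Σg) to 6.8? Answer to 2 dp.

Current total gain = 0.2651.
Target gain for A = 6.8: g* = 1 − 1/6.8 = 0.8529.
Additional gain needed = 0.8529 − 0.2651 = 0.59.

0.59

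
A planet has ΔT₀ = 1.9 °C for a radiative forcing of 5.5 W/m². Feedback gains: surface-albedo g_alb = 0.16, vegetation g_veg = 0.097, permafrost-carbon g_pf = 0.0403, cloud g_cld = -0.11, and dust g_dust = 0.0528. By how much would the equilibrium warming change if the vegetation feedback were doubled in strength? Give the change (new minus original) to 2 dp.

0.37 °C

Original: g = 0.2401, ΔT = 1.9/(1−0.2401) = 2.5003 °C.
With doubled vegetation: g' = 0.3371, ΔT' = 1.9/(1−0.3371) = 2.8662 °C.
Change = 2.8662 − 2.5003 = 0.37 °C.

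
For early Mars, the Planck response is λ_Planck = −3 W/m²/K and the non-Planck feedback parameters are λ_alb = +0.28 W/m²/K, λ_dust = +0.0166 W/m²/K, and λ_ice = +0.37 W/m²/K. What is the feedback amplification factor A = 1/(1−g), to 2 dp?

1.29

Convert to gains: g_alb = 0.28/3 = 0.09333; g_dust = 0.0166/3 = 0.005533; g_ice = 0.37/3 = 0.1233.
Total gain g = 0.222163.
A = 1/(1 − 0.222163) = 1.29.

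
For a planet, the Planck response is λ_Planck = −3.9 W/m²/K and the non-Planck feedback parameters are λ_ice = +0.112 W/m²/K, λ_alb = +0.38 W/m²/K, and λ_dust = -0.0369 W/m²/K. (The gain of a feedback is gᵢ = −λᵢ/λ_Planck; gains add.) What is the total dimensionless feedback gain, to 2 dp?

0.12

Convert to gains: g_ice = 0.112/3.9 = 0.02872; g_alb = 0.38/3.9 = 0.09744; g_dust = -0.0369/3.9 = -0.009462.
Total gain g = 0.116698.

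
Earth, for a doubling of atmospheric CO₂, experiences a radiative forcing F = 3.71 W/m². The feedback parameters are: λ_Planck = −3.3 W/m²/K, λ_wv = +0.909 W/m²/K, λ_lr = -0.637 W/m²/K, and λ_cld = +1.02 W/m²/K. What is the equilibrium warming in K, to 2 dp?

1.85 K

Net feedback parameter λ = (−3.3) + (+0.909) + (-0.637) + (+1.02) = -2.008 W/m²/K.
ΔT = −F/λ = −3.71/(-2.008) = 1.85 K.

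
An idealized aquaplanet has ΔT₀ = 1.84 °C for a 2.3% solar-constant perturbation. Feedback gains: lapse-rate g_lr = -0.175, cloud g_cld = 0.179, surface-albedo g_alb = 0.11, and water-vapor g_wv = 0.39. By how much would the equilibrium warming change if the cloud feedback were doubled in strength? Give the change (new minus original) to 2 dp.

2.09 °C

Original: g = 0.504, ΔT = 1.84/(1−0.504) = 3.7097 °C.
With doubled cloud: g' = 0.683, ΔT' = 1.84/(1−0.683) = 5.8044 °C.
Change = 5.8044 − 3.7097 = 2.09 °C.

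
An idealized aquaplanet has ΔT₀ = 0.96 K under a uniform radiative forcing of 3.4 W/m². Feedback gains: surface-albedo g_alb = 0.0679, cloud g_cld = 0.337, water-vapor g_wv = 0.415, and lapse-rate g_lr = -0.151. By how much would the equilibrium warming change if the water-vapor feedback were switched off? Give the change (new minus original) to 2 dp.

-1.61 K

Original: g = 0.6689, ΔT = 0.96/(1−0.6689) = 2.8994 K.
Without water-vapor: g' = 0.2539, ΔT' = 0.96/(1−0.2539) = 1.2867 K.
Change = 1.2867 − 2.8994 = -1.61 K.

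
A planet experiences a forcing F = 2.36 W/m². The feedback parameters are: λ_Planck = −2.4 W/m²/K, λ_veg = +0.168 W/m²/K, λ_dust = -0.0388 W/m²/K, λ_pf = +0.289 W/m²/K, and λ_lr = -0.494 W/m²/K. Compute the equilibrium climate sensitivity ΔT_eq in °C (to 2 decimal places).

0.95 °C

Net feedback parameter λ = (−2.4) + (+0.168) + (-0.0388) + (+0.289) + (-0.494) = -2.4758 W/m²/K.
ΔT = −F/λ = −2.36/(-2.4758) = 0.95 °C.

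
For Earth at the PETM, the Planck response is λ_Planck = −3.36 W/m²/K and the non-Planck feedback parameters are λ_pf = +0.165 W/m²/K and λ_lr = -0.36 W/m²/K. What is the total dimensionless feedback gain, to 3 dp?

Convert to gains: g_pf = 0.165/3.36 = 0.04911; g_lr = -0.36/3.36 = -0.1071.
Total gain g = -0.05799.

-0.058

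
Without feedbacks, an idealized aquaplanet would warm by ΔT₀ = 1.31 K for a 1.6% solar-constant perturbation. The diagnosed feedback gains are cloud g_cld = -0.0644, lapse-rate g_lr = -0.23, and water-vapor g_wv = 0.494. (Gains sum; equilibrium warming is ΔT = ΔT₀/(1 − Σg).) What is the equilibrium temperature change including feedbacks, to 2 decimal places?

Total gain g = -0.0644 − 0.23 + 0.494 = 0.1996.
Amplification A = 1/(1 − 0.1996) = 1.249.
ΔT = 1.31 × 1.249 = 1.64 K.

1.64 K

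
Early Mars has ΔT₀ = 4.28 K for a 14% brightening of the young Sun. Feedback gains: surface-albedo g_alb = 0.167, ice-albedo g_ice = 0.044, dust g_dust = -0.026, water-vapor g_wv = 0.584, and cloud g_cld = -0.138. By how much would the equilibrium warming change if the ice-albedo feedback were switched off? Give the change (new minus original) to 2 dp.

-1.24 K

Original: g = 0.631, ΔT = 4.28/(1−0.631) = 11.5989 K.
Without ice-albedo: g' = 0.587, ΔT' = 4.28/(1−0.587) = 10.3632 K.
Change = 10.3632 − 11.5989 = -1.24 K.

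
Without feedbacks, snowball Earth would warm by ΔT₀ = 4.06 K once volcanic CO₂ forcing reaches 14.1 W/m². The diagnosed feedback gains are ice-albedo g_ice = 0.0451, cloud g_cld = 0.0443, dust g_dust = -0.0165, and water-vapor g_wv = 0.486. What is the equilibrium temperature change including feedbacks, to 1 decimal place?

Total gain g = 0.0451 + 0.0443 − 0.0165 + 0.486 = 0.5589.
Amplification A = 1/(1 − 0.5589) = 2.267.
ΔT = 4.06 × 2.267 = 9.2 K.

9.2 K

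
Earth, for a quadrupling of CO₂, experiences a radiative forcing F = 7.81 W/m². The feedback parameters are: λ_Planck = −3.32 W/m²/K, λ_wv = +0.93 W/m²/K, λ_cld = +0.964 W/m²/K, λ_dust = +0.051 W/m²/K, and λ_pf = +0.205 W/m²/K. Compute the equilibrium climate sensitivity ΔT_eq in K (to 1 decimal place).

Net feedback parameter λ = (−3.32) + (+0.93) + (+0.964) + (+0.051) + (+0.205) = -1.17 W/m²/K.
ΔT = −F/λ = −7.81/(-1.17) = 6.7 K.

6.7 K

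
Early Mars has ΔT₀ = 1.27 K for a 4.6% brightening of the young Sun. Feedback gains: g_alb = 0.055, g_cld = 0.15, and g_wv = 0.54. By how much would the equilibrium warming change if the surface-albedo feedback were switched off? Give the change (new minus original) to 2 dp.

-0.88 K

Original: g = 0.745, ΔT = 1.27/(1−0.745) = 4.9804 K.
Without surface-albedo: g' = 0.69, ΔT' = 1.27/(1−0.69) = 4.0968 K.
Change = 4.0968 − 4.9804 = -0.88 K.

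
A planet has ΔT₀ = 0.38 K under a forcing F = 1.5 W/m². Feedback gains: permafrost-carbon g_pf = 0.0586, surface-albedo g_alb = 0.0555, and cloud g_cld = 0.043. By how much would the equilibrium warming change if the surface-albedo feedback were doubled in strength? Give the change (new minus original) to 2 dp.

Original: g = 0.1571, ΔT = 0.38/(1−0.1571) = 0.4508 K.
With doubled surface-albedo: g' = 0.2126, ΔT' = 0.38/(1−0.2126) = 0.4826 K.
Change = 0.4826 − 0.4508 = 0.03 K.

0.03 K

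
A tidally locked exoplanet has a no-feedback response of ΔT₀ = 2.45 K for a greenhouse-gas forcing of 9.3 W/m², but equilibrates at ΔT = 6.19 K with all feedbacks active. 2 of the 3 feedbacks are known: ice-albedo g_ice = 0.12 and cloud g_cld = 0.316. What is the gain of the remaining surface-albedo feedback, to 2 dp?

0.17

Amplification A = ΔT/ΔT₀ = 6.19/2.45 = 2.527.
Total gain g = 1 − 1/A = 1 − 1/2.527 = 0.6043.
Known gains sum to 0.12 + 0.316 = 0.436.
g_alb = 0.6043 − 0.436 = 0.17.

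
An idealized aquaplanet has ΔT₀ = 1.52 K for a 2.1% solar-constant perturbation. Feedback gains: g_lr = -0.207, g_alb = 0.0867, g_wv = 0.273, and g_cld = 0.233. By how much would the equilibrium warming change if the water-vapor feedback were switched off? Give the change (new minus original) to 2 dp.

Original: g = 0.3857, ΔT = 1.52/(1−0.3857) = 2.4744 K.
Without water-vapor: g' = 0.1127, ΔT' = 1.52/(1−0.1127) = 1.7131 K.
Change = 1.7131 − 2.4744 = -0.76 K.

-0.76 K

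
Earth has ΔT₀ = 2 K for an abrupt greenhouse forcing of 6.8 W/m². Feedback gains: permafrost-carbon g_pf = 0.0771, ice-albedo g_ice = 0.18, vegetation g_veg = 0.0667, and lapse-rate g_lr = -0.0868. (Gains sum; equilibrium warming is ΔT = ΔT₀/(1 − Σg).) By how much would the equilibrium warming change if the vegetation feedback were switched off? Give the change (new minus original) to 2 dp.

-0.21 K

Original: g = 0.237, ΔT = 2/(1−0.237) = 2.6212 K.
Without vegetation: g' = 0.1703, ΔT' = 2/(1−0.1703) = 2.4105 K.
Change = 2.4105 − 2.6212 = -0.21 K.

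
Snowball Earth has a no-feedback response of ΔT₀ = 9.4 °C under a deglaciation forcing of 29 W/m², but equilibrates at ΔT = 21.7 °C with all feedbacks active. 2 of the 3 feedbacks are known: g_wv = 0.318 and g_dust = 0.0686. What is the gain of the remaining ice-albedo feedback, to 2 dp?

0.18

Amplification A = ΔT/ΔT₀ = 21.7/9.4 = 2.309.
Total gain g = 1 − 1/A = 1 − 1/2.309 = 0.5669.
Known gains sum to 0.318 + 0.0686 = 0.3866.
g_ice = 0.5669 − 0.3866 = 0.18.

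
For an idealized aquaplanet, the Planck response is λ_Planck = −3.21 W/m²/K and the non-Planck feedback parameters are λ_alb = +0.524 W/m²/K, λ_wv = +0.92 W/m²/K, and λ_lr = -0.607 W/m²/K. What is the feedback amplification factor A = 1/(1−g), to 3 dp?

Convert to gains: g_alb = 0.524/3.21 = 0.1632; g_wv = 0.92/3.21 = 0.2866; g_lr = -0.607/3.21 = -0.1891.
Total gain g = 0.2607.
A = 1/(1 − 0.2607) = 1.353.

1.353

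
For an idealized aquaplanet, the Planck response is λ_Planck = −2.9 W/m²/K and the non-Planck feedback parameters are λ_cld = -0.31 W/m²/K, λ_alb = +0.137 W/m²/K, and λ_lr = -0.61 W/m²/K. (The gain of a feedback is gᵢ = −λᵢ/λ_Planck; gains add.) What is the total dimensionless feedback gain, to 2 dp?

Convert to gains: g_cld = -0.31/2.9 = -0.1069; g_alb = 0.137/2.9 = 0.04724; g_lr = -0.61/2.9 = -0.2103.
Total gain g = -0.26996.

-0.27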